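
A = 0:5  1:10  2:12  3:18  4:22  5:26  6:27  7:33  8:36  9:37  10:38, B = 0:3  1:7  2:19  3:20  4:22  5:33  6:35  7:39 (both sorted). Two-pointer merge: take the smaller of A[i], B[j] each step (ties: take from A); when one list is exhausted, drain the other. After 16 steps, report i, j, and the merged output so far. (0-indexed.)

i=9, j=7, merged so far=[3, 5, 7, 10, 12, 18, 19, 20, 22, 22, 26, 27, 33, 33, 35, 36]

i=0 j=0: A[i]=5>B[j]=3 take 3, j++
i=0 j=1: A[i]=5<=B[j]=7 take 5, i++
i=1 j=1: A[i]=10>B[j]=7 take 7, j++
i=1 j=2: A[i]=10<=B[j]=19 take 10, i++
i=2 j=2: A[i]=12<=B[j]=19 take 12, i++
i=3 j=2: A[i]=18<=B[j]=19 take 18, i++
i=4 j=2: A[i]=22>B[j]=19 take 19, j++
i=4 j=3: A[i]=22>B[j]=20 take 20, j++
i=4 j=4: A[i]=22<=B[j]=22 take 22, i++
i=5 j=4: A[i]=26>B[j]=22 take 22, j++
i=5 j=5: A[i]=26<=B[j]=33 take 26, i++
i=6 j=5: A[i]=27<=B[j]=33 take 27, i++
i=7 j=5: A[i]=33<=B[j]=33 take 33, i++
i=8 j=5: A[i]=36>B[j]=33 take 33, j++
i=8 j=6: A[i]=36>B[j]=35 take 35, j++
i=8 j=7: A[i]=36<=B[j]=39 take 36, i++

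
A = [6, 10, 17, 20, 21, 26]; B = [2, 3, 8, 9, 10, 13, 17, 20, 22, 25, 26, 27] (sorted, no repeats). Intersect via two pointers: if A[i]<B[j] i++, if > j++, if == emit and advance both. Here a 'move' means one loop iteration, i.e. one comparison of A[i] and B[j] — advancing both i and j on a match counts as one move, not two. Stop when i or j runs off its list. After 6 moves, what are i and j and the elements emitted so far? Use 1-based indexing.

i=3, j=6, emitted=[10]

[i=1,j=1] 6>2 → j++
[i=1,j=2] 6>3 → j++
[i=1,j=3] 6<8 → i++
[i=2,j=3] 10>8 → j++
[i=2,j=4] 10>9 → j++
[i=2,j=5] 10==10 emit → i++,j++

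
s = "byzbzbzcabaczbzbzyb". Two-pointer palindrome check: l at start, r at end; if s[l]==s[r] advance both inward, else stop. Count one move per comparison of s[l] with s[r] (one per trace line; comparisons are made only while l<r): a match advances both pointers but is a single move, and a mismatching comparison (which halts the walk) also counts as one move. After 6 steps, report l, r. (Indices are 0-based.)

l=6, r=12

l=0 r=18: 'b'=='b', l++,r--
l=1 r=17: 'y'=='y', l++,r--
l=2 r=16: 'z'=='z', l++,r--
l=3 r=15: 'b'=='b', l++,r--
l=4 r=14: 'z'=='z', l++,r--
l=5 r=13: 'b'=='b', l++,r--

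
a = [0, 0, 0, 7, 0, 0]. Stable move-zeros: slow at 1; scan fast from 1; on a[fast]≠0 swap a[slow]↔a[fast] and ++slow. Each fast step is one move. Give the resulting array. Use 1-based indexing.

[7, 0, 0, 0, 0, 0]

(s=1,f=1) a[fast]=0 → fast++
(s=1,f=2) a[fast]=0 → fast++
(s=1,f=3) a[fast]=0 → fast++
(s=1,f=4) a[fast]=7≠0 swap→a[1]=7 → slow++,fast++
(s=2,f=5) a[fast]=0 → fast++
(s=2,f=6) a[fast]=0 → fast++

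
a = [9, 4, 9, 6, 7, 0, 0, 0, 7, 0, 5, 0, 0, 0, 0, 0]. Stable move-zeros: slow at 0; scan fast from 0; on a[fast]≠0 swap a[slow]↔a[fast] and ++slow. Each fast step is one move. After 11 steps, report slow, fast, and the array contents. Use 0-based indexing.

slow=7, fast=11, a=[9, 4, 9, 6, 7, 7, 5, 0, 0, 0, 0, 0, 0, 0, 0, 0]

(s=0,f=0) a[fast]=9≠0 swap→a[0]=9 → slow++,fast++
(s=1,f=1) a[fast]=4≠0 swap→a[1]=4 → slow++,fast++
(s=2,f=2) a[fast]=9≠0 swap→a[2]=9 → slow++,fast++
(s=3,f=3) a[fast]=6≠0 swap→a[3]=6 → slow++,fast++
(s=4,f=4) a[fast]=7≠0 swap→a[4]=7 → slow++,fast++
(s=5,f=5) a[fast]=0 → fast++
(s=5,f=6) a[fast]=0 → fast++
(s=5,f=7) a[fast]=0 → fast++
(s=5,f=8) a[fast]=7≠0 swap→a[5]=7 → slow++,fast++
(s=6,f=9) a[fast]=0 → fast++
(s=6,f=10) a[fast]=5≠0 swap→a[6]=5 → slow++,fast++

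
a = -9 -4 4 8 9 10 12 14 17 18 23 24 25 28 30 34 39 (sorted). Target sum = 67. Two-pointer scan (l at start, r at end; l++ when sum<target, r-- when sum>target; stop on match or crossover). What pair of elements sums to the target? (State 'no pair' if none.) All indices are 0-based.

(28, 39)

l=0 r=16: -9+39=30 <67, l++
l=1 r=16: -4+39=35 <67, l++
l=2 r=16: 4+39=43 <67, l++
l=3 r=16: 8+39=47 <67, l++
l=4 r=16: 9+39=48 <67, l++
l=5 r=16: 10+39=49 <67, l++
l=6 r=16: 12+39=51 <67, l++
l=7 r=16: 14+39=53 <67, l++
l=8 r=16: 17+39=56 <67, l++
l=9 r=16: 18+39=57 <67, l++
l=10 r=16: 23+39=62 <67, l++
l=11 r=16: 24+39=63 <67, l++
l=12 r=16: 25+39=64 <67, l++
l=13 r=16: 28+39=67, found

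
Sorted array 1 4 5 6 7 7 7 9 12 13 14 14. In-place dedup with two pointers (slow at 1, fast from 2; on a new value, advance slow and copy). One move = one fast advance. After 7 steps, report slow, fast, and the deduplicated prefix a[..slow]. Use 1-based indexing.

slow=1 fast=2: a[fast]=4≠a[slow]=1 write a[2]=4, slow++,fast++
slow=2 fast=3: a[fast]=5≠a[slow]=4 write a[3]=5, slow++,fast++
slow=3 fast=4: a[fast]=6≠a[slow]=5 write a[4]=6, slow++,fast++
slow=4 fast=5: a[fast]=7≠a[slow]=6 write a[5]=7, slow++,fast++
slow=5 fast=6: a[fast]=7=a[slow] dup, fast++
slow=5 fast=7: a[fast]=7=a[slow] dup, fast++
slow=5 fast=8: a[fast]=9≠a[slow]=7 write a[6]=9, slow++,fast++

slow=6, fast=9, prefix=[1, 4, 5, 6, 7, 9]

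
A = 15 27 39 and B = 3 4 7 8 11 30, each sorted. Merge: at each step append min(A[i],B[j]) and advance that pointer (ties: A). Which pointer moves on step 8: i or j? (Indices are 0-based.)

j

[i=0,j=0] A[i]=15>B[j]=3 take 3 → j++
[i=0,j=1] A[i]=15>B[j]=4 take 4 → j++
[i=0,j=2] A[i]=15>B[j]=7 take 7 → j++
[i=0,j=3] A[i]=15>B[j]=8 take 8 → j++
[i=0,j=4] A[i]=15>B[j]=11 take 11 → j++
[i=0,j=5] A[i]=15<=B[j]=30 take 15 → i++
[i=1,j=5] A[i]=27<=B[j]=30 take 27 → i++
[i=2,j=5] A[i]=39>B[j]=30 take 30 → j++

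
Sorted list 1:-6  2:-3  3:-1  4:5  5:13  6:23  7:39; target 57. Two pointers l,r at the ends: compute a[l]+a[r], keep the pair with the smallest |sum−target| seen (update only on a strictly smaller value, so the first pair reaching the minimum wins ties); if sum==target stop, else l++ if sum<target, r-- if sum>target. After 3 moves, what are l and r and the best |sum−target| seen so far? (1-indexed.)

l=1 r=7: -6+39=33 d=24 *, l++
l=2 r=7: -3+39=36 d=21 *, l++
l=3 r=7: -1+39=38 d=19 *, l++

l=4, r=7, best |Δ|=19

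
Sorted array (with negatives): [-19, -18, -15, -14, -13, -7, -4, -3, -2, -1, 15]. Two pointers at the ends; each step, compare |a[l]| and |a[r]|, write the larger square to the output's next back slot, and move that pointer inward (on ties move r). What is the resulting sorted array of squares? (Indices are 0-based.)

[0,10] |-19|>|15| out[10]=361 → l++
[1,10] |-18|>|15| out[9]=324 → l++
[2,10] |-15|<=|15| out[8]=225 → r--
[2,9] |-15|>|-1| out[7]=225 → l++
[3,9] |-14|>|-1| out[6]=196 → l++
[4,9] |-13|>|-1| out[5]=169 → l++
[5,9] |-7|>|-1| out[4]=49 → l++
[6,9] |-4|>|-1| out[3]=16 → l++
[7,9] |-3|>|-1| out[2]=9 → l++
[8,9] |-2|>|-1| out[1]=4 → l++
[9,9] |-1|<=|-1| out[0]=1 → r--

[1, 4, 9, 16, 49, 169, 196, 225, 225, 324, 361]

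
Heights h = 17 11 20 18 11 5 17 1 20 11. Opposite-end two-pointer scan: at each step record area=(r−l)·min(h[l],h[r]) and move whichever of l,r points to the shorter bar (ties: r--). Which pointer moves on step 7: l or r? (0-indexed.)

l=0 r=9: min(17,11)*9=99 best=99 *, r--
l=0 r=8: min(17,20)*8=136 best=136 *, l++
l=1 r=8: min(11,20)*7=77 best=136, l++
l=2 r=8: min(20,20)*6=120 best=136, r--
l=2 r=7: min(20,1)*5=5 best=136, r--
l=2 r=6: min(20,17)*4=68 best=136, r--
l=2 r=5: min(20,5)*3=15 best=136, r--

r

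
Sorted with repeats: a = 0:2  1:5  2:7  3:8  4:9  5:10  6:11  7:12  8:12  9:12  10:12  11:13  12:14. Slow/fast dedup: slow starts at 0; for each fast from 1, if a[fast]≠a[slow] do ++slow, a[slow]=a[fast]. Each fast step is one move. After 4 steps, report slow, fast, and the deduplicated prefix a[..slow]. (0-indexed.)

slow=0 fast=1: a[fast]=5≠a[slow]=2 write a[1]=5, slow++,fast++
slow=1 fast=2: a[fast]=7≠a[slow]=5 write a[2]=7, slow++,fast++
slow=2 fast=3: a[fast]=8≠a[slow]=7 write a[3]=8, slow++,fast++
slow=3 fast=4: a[fast]=9≠a[slow]=8 write a[4]=9, slow++,fast++

slow=4, fast=5, prefix=[2, 5, 7, 8, 9]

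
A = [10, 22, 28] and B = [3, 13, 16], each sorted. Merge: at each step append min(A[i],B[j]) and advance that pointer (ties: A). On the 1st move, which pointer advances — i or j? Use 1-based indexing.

j

i=1 j=1: A[i]=10>B[j]=3 take 3, j++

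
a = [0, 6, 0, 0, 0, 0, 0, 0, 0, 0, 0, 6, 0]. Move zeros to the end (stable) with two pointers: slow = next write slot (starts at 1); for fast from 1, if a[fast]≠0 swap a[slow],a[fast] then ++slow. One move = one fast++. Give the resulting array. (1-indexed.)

(s=1,f=1) a[fast]=0 → fast++
(s=1,f=2) a[fast]=6≠0 swap→a[1]=6 → slow++,fast++
(s=2,f=3) a[fast]=0 → fast++
(s=2,f=4) a[fast]=0 → fast++
(s=2,f=5) a[fast]=0 → fast++
(s=2,f=6) a[fast]=0 → fast++
(s=2,f=7) a[fast]=0 → fast++
(s=2,f=8) a[fast]=0 → fast++
(s=2,f=9) a[fast]=0 → fast++
(s=2,f=10) a[fast]=0 → fast++
(s=2,f=11) a[fast]=0 → fast++
(s=2,f=12) a[fast]=6≠0 swap→a[2]=6 → slow++,fast++
(s=3,f=13) a[fast]=0 → fast++

[6, 6, 0, 0, 0, 0, 0, 0, 0, 0, 0, 0, 0]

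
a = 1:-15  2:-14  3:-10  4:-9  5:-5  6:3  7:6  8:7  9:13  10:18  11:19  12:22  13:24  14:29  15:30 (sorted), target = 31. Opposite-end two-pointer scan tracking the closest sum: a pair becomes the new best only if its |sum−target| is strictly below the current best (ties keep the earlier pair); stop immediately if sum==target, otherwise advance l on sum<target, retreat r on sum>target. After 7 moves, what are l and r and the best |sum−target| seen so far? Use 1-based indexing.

[1,15] -15+30=15 d=16 * → l++
[2,15] -14+30=16 d=15 * → l++
[3,15] -10+30=20 d=11 * → l++
[4,15] -9+30=21 d=10 * → l++
[5,15] -5+30=25 d=6 * → l++
[6,15] 3+30=33 d=2 * → r--
[6,14] 3+29=32 d=1 * → r--

l=6, r=13, best |Δ|=1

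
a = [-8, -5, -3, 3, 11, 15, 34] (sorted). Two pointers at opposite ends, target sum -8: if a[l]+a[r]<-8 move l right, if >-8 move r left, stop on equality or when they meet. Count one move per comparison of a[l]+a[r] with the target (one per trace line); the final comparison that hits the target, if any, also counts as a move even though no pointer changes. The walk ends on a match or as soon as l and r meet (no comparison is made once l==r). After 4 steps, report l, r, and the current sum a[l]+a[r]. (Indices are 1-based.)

[1,7] -8+34=26 >-8 → r--
[1,6] -8+15=7 >-8 → r--
[1,5] -8+11=3 >-8 → r--
[1,4] -8+3=-5 >-8 → r--

l=1, r=3, sum=-11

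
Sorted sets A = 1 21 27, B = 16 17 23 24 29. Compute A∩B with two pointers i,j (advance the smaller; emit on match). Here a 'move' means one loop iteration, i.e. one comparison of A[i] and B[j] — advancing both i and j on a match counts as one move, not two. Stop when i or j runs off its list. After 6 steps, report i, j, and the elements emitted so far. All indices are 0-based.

i=0 j=0: 1<16, i++
i=1 j=0: 21>16, j++
i=1 j=1: 21>17, j++
i=1 j=2: 21<23, i++
i=2 j=2: 27>23, j++
i=2 j=3: 27>24, j++

i=2, j=4, emitted=[]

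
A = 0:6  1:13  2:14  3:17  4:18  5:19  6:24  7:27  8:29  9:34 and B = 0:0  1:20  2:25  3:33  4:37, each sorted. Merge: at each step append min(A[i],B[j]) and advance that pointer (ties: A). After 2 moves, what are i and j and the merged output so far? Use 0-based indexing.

i=0 j=0: A[i]=6>B[j]=0 take 0, j++
i=0 j=1: A[i]=6<=B[j]=20 take 6, i++

i=1, j=1, merged so far=[0, 6]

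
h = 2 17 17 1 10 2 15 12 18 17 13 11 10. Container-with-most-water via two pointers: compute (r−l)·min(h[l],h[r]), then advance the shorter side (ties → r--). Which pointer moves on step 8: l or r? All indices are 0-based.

l

[0,12] min(2,10)*12=24 best=24 * → l++
[1,12] min(17,10)*11=110 best=110 * → r--
[1,11] min(17,11)*10=110 best=110 → r--
[1,10] min(17,13)*9=117 best=117 * → r--
[1,9] min(17,17)*8=136 best=136 * → r--
[1,8] min(17,18)*7=119 best=136 → l++
[2,8] min(17,18)*6=102 best=136 → l++
[3,8] min(1,18)*5=5 best=136 → l++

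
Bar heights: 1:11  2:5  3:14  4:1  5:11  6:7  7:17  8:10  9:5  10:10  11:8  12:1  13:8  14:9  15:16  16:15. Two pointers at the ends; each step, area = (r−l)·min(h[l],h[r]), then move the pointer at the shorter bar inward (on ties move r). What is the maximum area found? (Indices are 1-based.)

max area = 182

l=1 r=16: min(11,15)*15=165 best=165 *, l++
l=2 r=16: min(5,15)*14=70 best=165, l++
l=3 r=16: min(14,15)*13=182 best=182 *, l++
l=4 r=16: min(1,15)*12=12 best=182, l++
l=5 r=16: min(11,15)*11=121 best=182, l++
l=6 r=16: min(7,15)*10=70 best=182, l++
l=7 r=16: min(17,15)*9=135 best=182, r--
l=7 r=15: min(17,16)*8=128 best=182, r--
l=7 r=14: min(17,9)*7=63 best=182, r--
l=7 r=13: min(17,8)*6=48 best=182, r--
l=7 r=12: min(17,1)*5=5 best=182, r--
l=7 r=11: min(17,8)*4=32 best=182, r--
l=7 r=10: min(17,10)*3=30 best=182, r--
l=7 r=9: min(17,5)*2=10 best=182, r--
l=7 r=8: min(17,10)*1=10 best=182, r--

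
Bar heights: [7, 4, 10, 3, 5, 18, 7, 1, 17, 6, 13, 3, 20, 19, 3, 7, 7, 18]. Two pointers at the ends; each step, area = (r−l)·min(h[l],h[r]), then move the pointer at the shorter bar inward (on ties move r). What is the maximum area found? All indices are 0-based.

l=0 r=17: min(7,18)*17=119 best=119 *, l++
l=1 r=17: min(4,18)*16=64 best=119, l++
l=2 r=17: min(10,18)*15=150 best=150 *, l++
l=3 r=17: min(3,18)*14=42 best=150, l++
l=4 r=17: min(5,18)*13=65 best=150, l++
l=5 r=17: min(18,18)*12=216 best=216 *, r--
l=5 r=16: min(18,7)*11=77 best=216, r--
l=5 r=15: min(18,7)*10=70 best=216, r--
l=5 r=14: min(18,3)*9=27 best=216, r--
l=5 r=13: min(18,19)*8=144 best=216, l++
l=6 r=13: min(7,19)*7=49 best=216, l++
l=7 r=13: min(1,19)*6=6 best=216, l++
l=8 r=13: min(17,19)*5=85 best=216, l++
l=9 r=13: min(6,19)*4=24 best=216, l++
l=10 r=13: min(13,19)*3=39 best=216, l++
l=11 r=13: min(3,19)*2=6 best=216, l++
l=12 r=13: min(20,19)*1=19 best=216, r--

max area = 216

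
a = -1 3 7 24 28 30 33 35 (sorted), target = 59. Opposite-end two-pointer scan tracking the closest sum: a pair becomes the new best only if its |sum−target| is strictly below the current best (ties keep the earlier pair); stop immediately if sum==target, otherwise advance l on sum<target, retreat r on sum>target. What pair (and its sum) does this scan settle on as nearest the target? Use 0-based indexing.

[0,7] -1+35=34 d=25 * → l++
[1,7] 3+35=38 d=21 * → l++
[2,7] 7+35=42 d=17 * → l++
[3,7] 24+35=59 d=0 * → stop

pair (24, 35) with sum 59 (|Δ|=0)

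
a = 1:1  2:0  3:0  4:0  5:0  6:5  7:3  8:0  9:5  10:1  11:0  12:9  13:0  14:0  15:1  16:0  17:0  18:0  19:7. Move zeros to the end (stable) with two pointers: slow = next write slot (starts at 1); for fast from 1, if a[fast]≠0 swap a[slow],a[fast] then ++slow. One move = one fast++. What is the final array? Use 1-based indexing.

slow=1 fast=1: a[fast]=1≠0 swap→a[1]=1, slow++,fast++
slow=2 fast=2: a[fast]=0, fast++
slow=2 fast=3: a[fast]=0, fast++
slow=2 fast=4: a[fast]=0, fast++
slow=2 fast=5: a[fast]=0, fast++
slow=2 fast=6: a[fast]=5≠0 swap→a[2]=5, slow++,fast++
slow=3 fast=7: a[fast]=3≠0 swap→a[3]=3, slow++,fast++
slow=4 fast=8: a[fast]=0, fast++
slow=4 fast=9: a[fast]=5≠0 swap→a[4]=5, slow++,fast++
slow=5 fast=10: a[fast]=1≠0 swap→a[5]=1, slow++,fast++
slow=6 fast=11: a[fast]=0, fast++
slow=6 fast=12: a[fast]=9≠0 swap→a[6]=9, slow++,fast++
slow=7 fast=13: a[fast]=0, fast++
slow=7 fast=14: a[fast]=0, fast++
slow=7 fast=15: a[fast]=1≠0 swap→a[7]=1, slow++,fast++
slow=8 fast=16: a[fast]=0, fast++
slow=8 fast=17: a[fast]=0, fast++
slow=8 fast=18: a[fast]=0, fast++
slow=8 fast=19: a[fast]=7≠0 swap→a[8]=7, slow++,fast++

[1, 5, 3, 5, 1, 9, 1, 7, 0, 0, 0, 0, 0, 0, 0, 0, 0, 0, 0]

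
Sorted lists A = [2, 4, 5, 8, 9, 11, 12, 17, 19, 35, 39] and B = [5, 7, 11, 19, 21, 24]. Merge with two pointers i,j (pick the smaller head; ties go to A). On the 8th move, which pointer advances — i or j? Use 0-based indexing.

i

i=0 j=0: A[i]=2<=B[j]=5 take 2, i++
i=1 j=0: A[i]=4<=B[j]=5 take 4, i++
i=2 j=0: A[i]=5<=B[j]=5 take 5, i++
i=3 j=0: A[i]=8>B[j]=5 take 5, j++
i=3 j=1: A[i]=8>B[j]=7 take 7, j++
i=3 j=2: A[i]=8<=B[j]=11 take 8, i++
i=4 j=2: A[i]=9<=B[j]=11 take 9, i++
i=5 j=2: A[i]=11<=B[j]=11 take 11, i++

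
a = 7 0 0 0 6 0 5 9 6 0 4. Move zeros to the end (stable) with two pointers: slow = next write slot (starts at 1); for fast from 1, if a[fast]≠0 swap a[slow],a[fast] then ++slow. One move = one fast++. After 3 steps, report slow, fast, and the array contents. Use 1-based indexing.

slow=2, fast=4, a=[7, 0, 0, 0, 6, 0, 5, 9, 6, 0, 4]

slow=1 fast=1: a[fast]=7≠0 swap→a[1]=7, slow++,fast++
slow=2 fast=2: a[fast]=0, fast++
slow=2 fast=3: a[fast]=0, fast++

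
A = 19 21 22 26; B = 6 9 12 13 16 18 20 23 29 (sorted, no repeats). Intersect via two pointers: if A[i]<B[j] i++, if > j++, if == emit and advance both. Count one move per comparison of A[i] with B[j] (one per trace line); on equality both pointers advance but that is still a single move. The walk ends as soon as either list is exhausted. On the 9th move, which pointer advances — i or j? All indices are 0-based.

i

i=0 j=0: 19>6, j++
i=0 j=1: 19>9, j++
i=0 j=2: 19>12, j++
i=0 j=3: 19>13, j++
i=0 j=4: 19>16, j++
i=0 j=5: 19>18, j++
i=0 j=6: 19<20, i++
i=1 j=6: 21>20, j++
i=1 j=7: 21<23, i++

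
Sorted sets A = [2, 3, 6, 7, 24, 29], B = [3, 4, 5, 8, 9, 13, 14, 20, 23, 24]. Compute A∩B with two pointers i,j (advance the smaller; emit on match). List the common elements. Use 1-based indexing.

intersection = [3, 24]

[i=1,j=1] 2<3 → i++
[i=2,j=1] 3==3 emit → i++,j++
[i=3,j=2] 6>4 → j++
[i=3,j=3] 6>5 → j++
[i=3,j=4] 6<8 → i++
[i=4,j=4] 7<8 → i++
[i=5,j=4] 24>8 → j++
[i=5,j=5] 24>9 → j++
[i=5,j=6] 24>13 → j++
[i=5,j=7] 24>14 → j++
[i=5,j=8] 24>20 → j++
[i=5,j=9] 24>23 → j++
[i=5,j=10] 24==24 emit → i++,j++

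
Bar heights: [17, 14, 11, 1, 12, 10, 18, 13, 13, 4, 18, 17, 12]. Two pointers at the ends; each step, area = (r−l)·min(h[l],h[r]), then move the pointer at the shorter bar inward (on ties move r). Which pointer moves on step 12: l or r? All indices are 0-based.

l=0 r=12: min(17,12)*12=144 best=144 *, r--
l=0 r=11: min(17,17)*11=187 best=187 *, r--
l=0 r=10: min(17,18)*10=170 best=187, l++
l=1 r=10: min(14,18)*9=126 best=187, l++
l=2 r=10: min(11,18)*8=88 best=187, l++
l=3 r=10: min(1,18)*7=7 best=187, l++
l=4 r=10: min(12,18)*6=72 best=187, l++
l=5 r=10: min(10,18)*5=50 best=187, l++
l=6 r=10: min(18,18)*4=72 best=187, r--
l=6 r=9: min(18,4)*3=12 best=187, r--
l=6 r=8: min(18,13)*2=26 best=187, r--
l=6 r=7: min(18,13)*1=13 best=187, r--

r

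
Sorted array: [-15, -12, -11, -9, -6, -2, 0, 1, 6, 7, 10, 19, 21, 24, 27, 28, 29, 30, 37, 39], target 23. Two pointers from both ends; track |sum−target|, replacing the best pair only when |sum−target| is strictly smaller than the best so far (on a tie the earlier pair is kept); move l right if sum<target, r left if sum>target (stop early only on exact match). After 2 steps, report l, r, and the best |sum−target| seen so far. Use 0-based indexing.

[0,19] -15+39=24 d=1 * → r--
[0,18] -15+37=22 d=1 → l++

l=1, r=18, best |Δ|=1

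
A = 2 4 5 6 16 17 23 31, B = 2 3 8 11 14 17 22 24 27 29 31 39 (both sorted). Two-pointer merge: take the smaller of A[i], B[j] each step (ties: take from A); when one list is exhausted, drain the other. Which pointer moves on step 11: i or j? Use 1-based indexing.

[i=1,j=1] A[i]=2<=B[j]=2 take 2 → i++
[i=2,j=1] A[i]=4>B[j]=2 take 2 → j++
[i=2,j=2] A[i]=4>B[j]=3 take 3 → j++
[i=2,j=3] A[i]=4<=B[j]=8 take 4 → i++
[i=3,j=3] A[i]=5<=B[j]=8 take 5 → i++
[i=4,j=3] A[i]=6<=B[j]=8 take 6 → i++
[i=5,j=3] A[i]=16>B[j]=8 take 8 → j++
[i=5,j=4] A[i]=16>B[j]=11 take 11 → j++
[i=5,j=5] A[i]=16>B[j]=14 take 14 → j++
[i=5,j=6] A[i]=16<=B[j]=17 take 16 → i++
[i=6,j=6] A[i]=17<=B[j]=17 take 17 → i++

i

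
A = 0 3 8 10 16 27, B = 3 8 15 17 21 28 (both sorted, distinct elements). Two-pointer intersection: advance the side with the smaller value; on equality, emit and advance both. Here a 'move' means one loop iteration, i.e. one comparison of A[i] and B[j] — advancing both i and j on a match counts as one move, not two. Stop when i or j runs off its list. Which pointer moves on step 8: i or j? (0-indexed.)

j

[i=0,j=0] 0<3 → i++
[i=1,j=0] 3==3 emit → i++,j++
[i=2,j=1] 8==8 emit → i++,j++
[i=3,j=2] 10<15 → i++
[i=4,j=2] 16>15 → j++
[i=4,j=3] 16<17 → i++
[i=5,j=3] 27>17 → j++
[i=5,j=4] 27>21 → j++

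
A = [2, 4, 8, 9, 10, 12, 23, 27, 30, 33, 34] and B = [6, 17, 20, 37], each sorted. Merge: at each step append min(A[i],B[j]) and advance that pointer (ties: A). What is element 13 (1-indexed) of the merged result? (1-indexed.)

[i=1,j=1] A[i]=2<=B[j]=6 take 2 → i++
[i=2,j=1] A[i]=4<=B[j]=6 take 4 → i++
[i=3,j=1] A[i]=8>B[j]=6 take 6 → j++
[i=3,j=2] A[i]=8<=B[j]=17 take 8 → i++
[i=4,j=2] A[i]=9<=B[j]=17 take 9 → i++
[i=5,j=2] A[i]=10<=B[j]=17 take 10 → i++
[i=6,j=2] A[i]=12<=B[j]=17 take 12 → i++
[i=7,j=2] A[i]=23>B[j]=17 take 17 → j++
[i=7,j=3] A[i]=23>B[j]=20 take 20 → j++
[i=7,j=4] A[i]=23<=B[j]=37 take 23 → i++
[i=8,j=4] A[i]=27<=B[j]=37 take 27 → i++
[i=9,j=4] A[i]=30<=B[j]=37 take 30 → i++
[i=10,j=4] A[i]=33<=B[j]=37 take 33 → i++
[i=11,j=4] A[i]=34<=B[j]=37 take 34 → i++
[i=12,j=4] A done, take B[j]=37 → j++

merged[13] = 33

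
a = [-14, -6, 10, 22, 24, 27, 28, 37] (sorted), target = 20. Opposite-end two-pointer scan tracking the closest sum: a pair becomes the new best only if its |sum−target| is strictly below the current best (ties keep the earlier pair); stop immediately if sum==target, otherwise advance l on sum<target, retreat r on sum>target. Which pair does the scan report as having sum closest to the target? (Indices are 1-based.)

pair (-6, 27) with sum 21 (|Δ|=1)

l=1 r=8: -14+37=23 d=3 *, r--
l=1 r=7: -14+28=14 d=6, l++
l=2 r=7: -6+28=22 d=2 *, r--
l=2 r=6: -6+27=21 d=1 *, r--
l=2 r=5: -6+24=18 d=2, l++
l=3 r=5: 10+24=34 d=14, r--
l=3 r=4: 10+22=32 d=12, r--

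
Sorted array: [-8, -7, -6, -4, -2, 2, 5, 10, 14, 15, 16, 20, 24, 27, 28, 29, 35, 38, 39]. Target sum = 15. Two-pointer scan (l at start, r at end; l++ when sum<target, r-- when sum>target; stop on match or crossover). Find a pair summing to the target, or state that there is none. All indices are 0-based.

[0,18] -8+39=31 >15 → r--
[0,17] -8+38=30 >15 → r--
[0,16] -8+35=27 >15 → r--
[0,15] -8+29=21 >15 → r--
[0,14] -8+28=20 >15 → r--
[0,13] -8+27=19 >15 → r--
[0,12] -8+24=16 >15 → r--
[0,11] -8+20=12 <15 → l++
[1,11] -7+20=13 <15 → l++
[2,11] -6+20=14 <15 → l++
[3,11] -4+20=16 >15 → r--
[3,10] -4+16=12 <15 → l++
[4,10] -2+16=14 <15 → l++
[5,10] 2+16=18 >15 → r--
[5,9] 2+15=17 >15 → r--
[5,8] 2+14=16 >15 → r--
[5,7] 2+10=12 <15 → l++
[6,7] 5+10=15 → found

(5, 10)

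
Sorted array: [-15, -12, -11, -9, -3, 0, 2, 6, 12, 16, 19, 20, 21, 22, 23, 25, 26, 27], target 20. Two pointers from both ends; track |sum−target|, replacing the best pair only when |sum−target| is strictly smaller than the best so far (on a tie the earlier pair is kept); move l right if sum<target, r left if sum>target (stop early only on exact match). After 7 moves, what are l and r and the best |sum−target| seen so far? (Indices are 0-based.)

l=4, r=14, best |Δ|=2

[0,17] -15+27=12 d=8 * → l++
[1,17] -12+27=15 d=5 * → l++
[2,17] -11+27=16 d=4 * → l++
[3,17] -9+27=18 d=2 * → l++
[4,17] -3+27=24 d=4 → r--
[4,16] -3+26=23 d=3 → r--
[4,15] -3+25=22 d=2 → r--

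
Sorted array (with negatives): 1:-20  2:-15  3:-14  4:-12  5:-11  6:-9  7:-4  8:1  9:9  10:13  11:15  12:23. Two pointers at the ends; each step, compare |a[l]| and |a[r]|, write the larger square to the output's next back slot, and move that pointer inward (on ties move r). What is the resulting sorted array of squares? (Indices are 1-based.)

l=1 r=12: |-20|<=|23| out[12]=529, r--
l=1 r=11: |-20|>|15| out[11]=400, l++
l=2 r=11: |-15|<=|15| out[10]=225, r--
l=2 r=10: |-15|>|13| out[9]=225, l++
l=3 r=10: |-14|>|13| out[8]=196, l++
l=4 r=10: |-12|<=|13| out[7]=169, r--
l=4 r=9: |-12|>|9| out[6]=144, l++
l=5 r=9: |-11|>|9| out[5]=121, l++
l=6 r=9: |-9|<=|9| out[4]=81, r--
l=6 r=8: |-9|>|1| out[3]=81, l++
l=7 r=8: |-4|>|1| out[2]=16, l++
l=8 r=8: |1|<=|1| out[1]=1, r--

[1, 16, 81, 81, 121, 144, 169, 196, 225, 225, 400, 529]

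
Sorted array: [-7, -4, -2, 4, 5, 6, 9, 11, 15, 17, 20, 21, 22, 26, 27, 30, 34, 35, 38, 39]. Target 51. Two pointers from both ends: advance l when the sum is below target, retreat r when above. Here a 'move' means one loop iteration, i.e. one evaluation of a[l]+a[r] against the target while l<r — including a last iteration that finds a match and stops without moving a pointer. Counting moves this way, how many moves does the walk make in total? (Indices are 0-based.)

l=0 r=19: -7+39=32 <51, l++
l=1 r=19: -4+39=35 <51, l++
l=2 r=19: -2+39=37 <51, l++
l=3 r=19: 4+39=43 <51, l++
l=4 r=19: 5+39=44 <51, l++
l=5 r=19: 6+39=45 <51, l++
l=6 r=19: 9+39=48 <51, l++
l=7 r=19: 11+39=50 <51, l++
l=8 r=19: 15+39=54 >51, r--
l=8 r=18: 15+38=53 >51, r--
l=8 r=17: 15+35=50 <51, l++
l=9 r=17: 17+35=52 >51, r--
l=9 r=16: 17+34=51, found

13 moves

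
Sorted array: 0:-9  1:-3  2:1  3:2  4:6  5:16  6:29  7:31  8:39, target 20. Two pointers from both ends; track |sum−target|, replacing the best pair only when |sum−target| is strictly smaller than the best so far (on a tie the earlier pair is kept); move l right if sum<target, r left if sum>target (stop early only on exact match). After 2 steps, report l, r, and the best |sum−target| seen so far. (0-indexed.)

[0,8] -9+39=30 d=10 * → r--
[0,7] -9+31=22 d=2 * → r--

l=0, r=6, best |Δ|=2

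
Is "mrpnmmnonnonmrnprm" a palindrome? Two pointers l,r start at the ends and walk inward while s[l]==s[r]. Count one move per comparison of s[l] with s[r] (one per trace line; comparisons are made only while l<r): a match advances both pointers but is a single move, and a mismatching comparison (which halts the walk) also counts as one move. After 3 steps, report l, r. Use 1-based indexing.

l=4, r=15

[1,18] 'm'=='m' → l++,r--
[2,17] 'r'=='r' → l++,r--
[3,16] 'p'=='p' → l++,r--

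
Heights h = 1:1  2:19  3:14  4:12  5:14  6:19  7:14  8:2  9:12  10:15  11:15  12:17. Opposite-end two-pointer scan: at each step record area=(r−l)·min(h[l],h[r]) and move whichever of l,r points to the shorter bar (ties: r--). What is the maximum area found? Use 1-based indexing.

max area = 170

l=1 r=12: min(1,17)*11=11 best=11 *, l++
l=2 r=12: min(19,17)*10=170 best=170 *, r--
l=2 r=11: min(19,15)*9=135 best=170, r--
l=2 r=10: min(19,15)*8=120 best=170, r--
l=2 r=9: min(19,12)*7=84 best=170, r--
l=2 r=8: min(19,2)*6=12 best=170, r--
l=2 r=7: min(19,14)*5=70 best=170, r--
l=2 r=6: min(19,19)*4=76 best=170, r--
l=2 r=5: min(19,14)*3=42 best=170, r--
l=2 r=4: min(19,12)*2=24 best=170, r--
l=2 r=3: min(19,14)*1=14 best=170, r--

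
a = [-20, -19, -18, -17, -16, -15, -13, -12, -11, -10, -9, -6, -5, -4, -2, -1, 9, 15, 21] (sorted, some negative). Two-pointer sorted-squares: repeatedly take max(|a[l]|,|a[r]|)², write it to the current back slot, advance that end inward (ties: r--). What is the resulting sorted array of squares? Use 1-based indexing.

[1, 4, 16, 25, 36, 81, 81, 100, 121, 144, 169, 225, 225, 256, 289, 324, 361, 400, 441]

[1,19] |-20|<=|21| out[19]=441 → r--
[1,18] |-20|>|15| out[18]=400 → l++
[2,18] |-19|>|15| out[17]=361 → l++
[3,18] |-18|>|15| out[16]=324 → l++
[4,18] |-17|>|15| out[15]=289 → l++
[5,18] |-16|>|15| out[14]=256 → l++
[6,18] |-15|<=|15| out[13]=225 → r--
[6,17] |-15|>|9| out[12]=225 → l++
[7,17] |-13|>|9| out[11]=169 → l++
[8,17] |-12|>|9| out[10]=144 → l++
[9,17] |-11|>|9| out[9]=121 → l++
[10,17] |-10|>|9| out[8]=100 → l++
[11,17] |-9|<=|9| out[7]=81 → r--
[11,16] |-9|>|-1| out[6]=81 → l++
[12,16] |-6|>|-1| out[5]=36 → l++
[13,16] |-5|>|-1| out[4]=25 → l++
[14,16] |-4|>|-1| out[3]=16 → l++
[15,16] |-2|>|-1| out[2]=4 → l++
[16,16] |-1|<=|-1| out[1]=1 → r--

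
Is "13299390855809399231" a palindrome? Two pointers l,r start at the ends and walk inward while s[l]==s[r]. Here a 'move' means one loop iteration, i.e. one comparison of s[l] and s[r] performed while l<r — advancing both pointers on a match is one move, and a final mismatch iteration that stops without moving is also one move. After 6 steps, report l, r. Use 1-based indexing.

[1,20] '1'=='1' → l++,r--
[2,19] '3'=='3' → l++,r--
[3,18] '2'=='2' → l++,r--
[4,17] '9'=='9' → l++,r--
[5,16] '9'=='9' → l++,r--
[6,15] '3'=='3' → l++,r--

l=7, r=14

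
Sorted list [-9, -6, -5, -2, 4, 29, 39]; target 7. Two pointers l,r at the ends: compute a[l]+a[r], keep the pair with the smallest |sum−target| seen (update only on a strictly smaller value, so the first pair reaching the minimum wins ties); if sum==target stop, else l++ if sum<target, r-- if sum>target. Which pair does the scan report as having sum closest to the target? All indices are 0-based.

pair (-2, 4) with sum 2 (|Δ|=5)

l=0 r=6: -9+39=30 d=23 *, r--
l=0 r=5: -9+29=20 d=13 *, r--
l=0 r=4: -9+4=-5 d=12 *, l++
l=1 r=4: -6+4=-2 d=9 *, l++
l=2 r=4: -5+4=-1 d=8 *, l++
l=3 r=4: -2+4=2 d=5 *, l++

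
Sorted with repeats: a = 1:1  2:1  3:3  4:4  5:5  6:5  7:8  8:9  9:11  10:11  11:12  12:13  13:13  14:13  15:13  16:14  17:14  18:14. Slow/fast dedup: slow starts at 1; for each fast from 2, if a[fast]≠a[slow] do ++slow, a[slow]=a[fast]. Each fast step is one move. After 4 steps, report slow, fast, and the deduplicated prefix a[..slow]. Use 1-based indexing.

slow=4, fast=6, prefix=[1, 3, 4, 5]

(s=1,f=2) a[fast]=1=a[slow] dup → fast++
(s=1,f=3) a[fast]=3≠a[slow]=1 write a[2]=3 → slow++,fast++
(s=2,f=4) a[fast]=4≠a[slow]=3 write a[3]=4 → slow++,fast++
(s=3,f=5) a[fast]=5≠a[slow]=4 write a[4]=5 → slow++,fast++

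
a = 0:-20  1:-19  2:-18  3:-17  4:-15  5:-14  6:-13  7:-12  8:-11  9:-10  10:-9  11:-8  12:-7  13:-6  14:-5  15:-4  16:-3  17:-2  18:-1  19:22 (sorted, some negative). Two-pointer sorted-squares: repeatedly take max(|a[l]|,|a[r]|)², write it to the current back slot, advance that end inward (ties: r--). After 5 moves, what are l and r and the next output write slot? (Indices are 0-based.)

[0,19] |-20|<=|22| out[19]=484 → r--
[0,18] |-20|>|-1| out[18]=400 → l++
[1,18] |-19|>|-1| out[17]=361 → l++
[2,18] |-18|>|-1| out[16]=324 → l++
[3,18] |-17|>|-1| out[15]=289 → l++

l=4, r=18, next write slot=14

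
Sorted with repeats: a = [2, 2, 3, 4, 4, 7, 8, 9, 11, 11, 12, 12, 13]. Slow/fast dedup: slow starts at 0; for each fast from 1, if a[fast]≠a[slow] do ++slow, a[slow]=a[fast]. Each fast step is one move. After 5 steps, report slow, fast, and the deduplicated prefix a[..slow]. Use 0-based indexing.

(s=0,f=1) a[fast]=2=a[slow] dup → fast++
(s=0,f=2) a[fast]=3≠a[slow]=2 write a[1]=3 → slow++,fast++
(s=1,f=3) a[fast]=4≠a[slow]=3 write a[2]=4 → slow++,fast++
(s=2,f=4) a[fast]=4=a[slow] dup → fast++
(s=2,f=5) a[fast]=7≠a[slow]=4 write a[3]=7 → slow++,fast++

slow=3, fast=6, prefix=[2, 3, 4, 7]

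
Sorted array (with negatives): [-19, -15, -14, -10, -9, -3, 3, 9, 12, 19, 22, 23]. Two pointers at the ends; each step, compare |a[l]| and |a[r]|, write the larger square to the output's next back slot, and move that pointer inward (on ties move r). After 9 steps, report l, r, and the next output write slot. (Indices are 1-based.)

[1,12] |-19|<=|23| out[12]=529 → r--
[1,11] |-19|<=|22| out[11]=484 → r--
[1,10] |-19|<=|19| out[10]=361 → r--
[1,9] |-19|>|12| out[9]=361 → l++
[2,9] |-15|>|12| out[8]=225 → l++
[3,9] |-14|>|12| out[7]=196 → l++
[4,9] |-10|<=|12| out[6]=144 → r--
[4,8] |-10|>|9| out[5]=100 → l++
[5,8] |-9|<=|9| out[4]=81 → r--

l=5, r=7, next write slot=3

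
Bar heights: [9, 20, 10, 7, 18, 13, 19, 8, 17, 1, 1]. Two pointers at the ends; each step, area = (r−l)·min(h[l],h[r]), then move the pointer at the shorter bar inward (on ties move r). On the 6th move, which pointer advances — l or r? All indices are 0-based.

[0,10] min(9,1)*10=10 best=10 * → r--
[0,9] min(9,1)*9=9 best=10 → r--
[0,8] min(9,17)*8=72 best=72 * → l++
[1,8] min(20,17)*7=119 best=119 * → r--
[1,7] min(20,8)*6=48 best=119 → r--
[1,6] min(20,19)*5=95 best=119 → r--

r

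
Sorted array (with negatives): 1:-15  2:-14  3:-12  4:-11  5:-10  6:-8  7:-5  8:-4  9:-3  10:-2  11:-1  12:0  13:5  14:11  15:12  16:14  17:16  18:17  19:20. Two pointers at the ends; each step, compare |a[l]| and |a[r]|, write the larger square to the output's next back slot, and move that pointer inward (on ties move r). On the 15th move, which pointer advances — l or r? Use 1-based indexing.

l

[1,19] |-15|<=|20| out[19]=400 → r--
[1,18] |-15|<=|17| out[18]=289 → r--
[1,17] |-15|<=|16| out[17]=256 → r--
[1,16] |-15|>|14| out[16]=225 → l++
[2,16] |-14|<=|14| out[15]=196 → r--
[2,15] |-14|>|12| out[14]=196 → l++
[3,15] |-12|<=|12| out[13]=144 → r--
[3,14] |-12|>|11| out[12]=144 → l++
[4,14] |-11|<=|11| out[11]=121 → r--
[4,13] |-11|>|5| out[10]=121 → l++
[5,13] |-10|>|5| out[9]=100 → l++
[6,13] |-8|>|5| out[8]=64 → l++
[7,13] |-5|<=|5| out[7]=25 → r--
[7,12] |-5|>|0| out[6]=25 → l++
[8,12] |-4|>|0| out[5]=16 → l++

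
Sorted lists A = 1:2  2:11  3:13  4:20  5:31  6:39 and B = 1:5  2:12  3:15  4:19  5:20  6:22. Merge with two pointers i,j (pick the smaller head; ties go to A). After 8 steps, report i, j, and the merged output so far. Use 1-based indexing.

i=5, j=5, merged so far=[2, 5, 11, 12, 13, 15, 19, 20]

[i=1,j=1] A[i]=2<=B[j]=5 take 2 → i++
[i=2,j=1] A[i]=11>B[j]=5 take 5 → j++
[i=2,j=2] A[i]=11<=B[j]=12 take 11 → i++
[i=3,j=2] A[i]=13>B[j]=12 take 12 → j++
[i=3,j=3] A[i]=13<=B[j]=15 take 13 → i++
[i=4,j=3] A[i]=20>B[j]=15 take 15 → j++
[i=4,j=4] A[i]=20>B[j]=19 take 19 → j++
[i=4,j=5] A[i]=20<=B[j]=20 take 20 → i++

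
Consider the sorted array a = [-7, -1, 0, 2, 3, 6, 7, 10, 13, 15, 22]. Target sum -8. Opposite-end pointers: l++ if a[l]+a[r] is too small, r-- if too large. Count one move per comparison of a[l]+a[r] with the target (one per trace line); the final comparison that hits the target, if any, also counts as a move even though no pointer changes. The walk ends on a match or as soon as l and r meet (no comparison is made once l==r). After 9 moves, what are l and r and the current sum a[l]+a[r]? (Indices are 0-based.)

l=0 r=10: -7+22=15 >-8, r--
l=0 r=9: -7+15=8 >-8, r--
l=0 r=8: -7+13=6 >-8, r--
l=0 r=7: -7+10=3 >-8, r--
l=0 r=6: -7+7=0 >-8, r--
l=0 r=5: -7+6=-1 >-8, r--
l=0 r=4: -7+3=-4 >-8, r--
l=0 r=3: -7+2=-5 >-8, r--
l=0 r=2: -7+0=-7 >-8, r--

l=0, r=1, sum=-8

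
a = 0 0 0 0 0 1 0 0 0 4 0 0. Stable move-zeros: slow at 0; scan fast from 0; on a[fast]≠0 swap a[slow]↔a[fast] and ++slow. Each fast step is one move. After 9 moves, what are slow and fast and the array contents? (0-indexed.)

slow=1, fast=9, a=[1, 0, 0, 0, 0, 0, 0, 0, 0, 4, 0, 0]

slow=0 fast=0: a[fast]=0, fast++
slow=0 fast=1: a[fast]=0, fast++
slow=0 fast=2: a[fast]=0, fast++
slow=0 fast=3: a[fast]=0, fast++
slow=0 fast=4: a[fast]=0, fast++
slow=0 fast=5: a[fast]=1≠0 swap→a[0]=1, slow++,fast++
slow=1 fast=6: a[fast]=0, fast++
slow=1 fast=7: a[fast]=0, fast++
slow=1 fast=8: a[fast]=0, fast++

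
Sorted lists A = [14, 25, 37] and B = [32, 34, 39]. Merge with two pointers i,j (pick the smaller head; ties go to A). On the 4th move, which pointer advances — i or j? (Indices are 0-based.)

j

i=0 j=0: A[i]=14<=B[j]=32 take 14, i++
i=1 j=0: A[i]=25<=B[j]=32 take 25, i++
i=2 j=0: A[i]=37>B[j]=32 take 32, j++
i=2 j=1: A[i]=37>B[j]=34 take 34, j++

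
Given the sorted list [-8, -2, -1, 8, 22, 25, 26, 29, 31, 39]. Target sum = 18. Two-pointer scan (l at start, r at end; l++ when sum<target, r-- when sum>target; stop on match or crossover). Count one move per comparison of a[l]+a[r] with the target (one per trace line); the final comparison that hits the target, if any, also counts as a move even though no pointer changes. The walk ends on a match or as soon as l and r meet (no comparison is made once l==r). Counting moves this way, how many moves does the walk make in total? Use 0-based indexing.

l=0 r=9: -8+39=31 >18, r--
l=0 r=8: -8+31=23 >18, r--
l=0 r=7: -8+29=21 >18, r--
l=0 r=6: -8+26=18, found

4 moves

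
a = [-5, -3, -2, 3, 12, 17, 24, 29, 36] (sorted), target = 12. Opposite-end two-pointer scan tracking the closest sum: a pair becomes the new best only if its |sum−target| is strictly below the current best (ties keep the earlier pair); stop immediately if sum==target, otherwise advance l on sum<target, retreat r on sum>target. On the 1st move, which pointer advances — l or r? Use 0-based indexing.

r

[0,8] -5+36=31 d=19 * → r--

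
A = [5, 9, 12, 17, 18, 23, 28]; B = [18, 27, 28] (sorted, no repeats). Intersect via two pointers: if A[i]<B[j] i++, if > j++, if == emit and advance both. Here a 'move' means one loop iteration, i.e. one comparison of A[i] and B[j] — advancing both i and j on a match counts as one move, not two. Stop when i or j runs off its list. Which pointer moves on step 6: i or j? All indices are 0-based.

[i=0,j=0] 5<18 → i++
[i=1,j=0] 9<18 → i++
[i=2,j=0] 12<18 → i++
[i=3,j=0] 17<18 → i++
[i=4,j=0] 18==18 emit → i++,j++
[i=5,j=1] 23<27 → i++

i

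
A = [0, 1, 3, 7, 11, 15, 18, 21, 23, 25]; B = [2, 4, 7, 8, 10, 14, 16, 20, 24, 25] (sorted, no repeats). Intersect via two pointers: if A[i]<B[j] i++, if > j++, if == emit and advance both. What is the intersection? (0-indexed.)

i=0 j=0: 0<2, i++
i=1 j=0: 1<2, i++
i=2 j=0: 3>2, j++
i=2 j=1: 3<4, i++
i=3 j=1: 7>4, j++
i=3 j=2: 7==7 emit, i++,j++
i=4 j=3: 11>8, j++
i=4 j=4: 11>10, j++
i=4 j=5: 11<14, i++
i=5 j=5: 15>14, j++
i=5 j=6: 15<16, i++
i=6 j=6: 18>16, j++
i=6 j=7: 18<20, i++
i=7 j=7: 21>20, j++
i=7 j=8: 21<24, i++
i=8 j=8: 23<24, i++
i=9 j=8: 25>24, j++
i=9 j=9: 25==25 emit, i++,j++

intersection = [7, 25]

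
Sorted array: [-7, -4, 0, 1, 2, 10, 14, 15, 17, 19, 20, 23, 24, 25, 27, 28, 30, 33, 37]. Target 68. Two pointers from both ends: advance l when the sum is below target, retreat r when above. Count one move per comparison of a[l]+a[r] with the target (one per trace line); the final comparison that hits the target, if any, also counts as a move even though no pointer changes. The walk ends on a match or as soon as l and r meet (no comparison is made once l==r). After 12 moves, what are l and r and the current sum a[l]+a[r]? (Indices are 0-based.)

l=12, r=18, sum=61

l=0 r=18: -7+37=30 <68, l++
l=1 r=18: -4+37=33 <68, l++
l=2 r=18: 0+37=37 <68, l++
l=3 r=18: 1+37=38 <68, l++
l=4 r=18: 2+37=39 <68, l++
l=5 r=18: 10+37=47 <68, l++
l=6 r=18: 14+37=51 <68, l++
l=7 r=18: 15+37=52 <68, l++
l=8 r=18: 17+37=54 <68, l++
l=9 r=18: 19+37=56 <68, l++
l=10 r=18: 20+37=57 <68, l++
l=11 r=18: 23+37=60 <68, l++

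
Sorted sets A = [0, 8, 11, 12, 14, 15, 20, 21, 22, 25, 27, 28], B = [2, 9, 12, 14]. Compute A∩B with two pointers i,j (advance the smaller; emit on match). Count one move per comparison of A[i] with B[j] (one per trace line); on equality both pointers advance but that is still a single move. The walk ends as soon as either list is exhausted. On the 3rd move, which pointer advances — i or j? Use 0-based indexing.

[i=0,j=0] 0<2 → i++
[i=1,j=0] 8>2 → j++
[i=1,j=1] 8<9 → i++

i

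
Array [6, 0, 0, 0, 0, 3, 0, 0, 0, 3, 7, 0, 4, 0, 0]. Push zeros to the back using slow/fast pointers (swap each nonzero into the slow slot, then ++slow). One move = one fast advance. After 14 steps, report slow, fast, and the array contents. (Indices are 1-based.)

slow=1 fast=1: a[fast]=6≠0 swap→a[1]=6, slow++,fast++
slow=2 fast=2: a[fast]=0, fast++
slow=2 fast=3: a[fast]=0, fast++
slow=2 fast=4: a[fast]=0, fast++
slow=2 fast=5: a[fast]=0, fast++
slow=2 fast=6: a[fast]=3≠0 swap→a[2]=3, slow++,fast++
slow=3 fast=7: a[fast]=0, fast++
slow=3 fast=8: a[fast]=0, fast++
slow=3 fast=9: a[fast]=0, fast++
slow=3 fast=10: a[fast]=3≠0 swap→a[3]=3, slow++,fast++
slow=4 fast=11: a[fast]=7≠0 swap→a[4]=7, slow++,fast++
slow=5 fast=12: a[fast]=0, fast++
slow=5 fast=13: a[fast]=4≠0 swap→a[5]=4, slow++,fast++
slow=6 fast=14: a[fast]=0, fast++

slow=6, fast=15, a=[6, 3, 3, 7, 4, 0, 0, 0, 0, 0, 0, 0, 0, 0, 0]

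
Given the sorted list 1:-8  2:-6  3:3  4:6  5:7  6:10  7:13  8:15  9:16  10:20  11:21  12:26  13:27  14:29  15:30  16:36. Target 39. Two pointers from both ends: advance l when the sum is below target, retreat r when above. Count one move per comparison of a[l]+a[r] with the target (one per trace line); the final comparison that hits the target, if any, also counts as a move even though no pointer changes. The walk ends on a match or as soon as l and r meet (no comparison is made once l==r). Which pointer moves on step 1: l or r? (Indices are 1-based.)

l

l=1 r=16: -8+36=28 <39, l++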